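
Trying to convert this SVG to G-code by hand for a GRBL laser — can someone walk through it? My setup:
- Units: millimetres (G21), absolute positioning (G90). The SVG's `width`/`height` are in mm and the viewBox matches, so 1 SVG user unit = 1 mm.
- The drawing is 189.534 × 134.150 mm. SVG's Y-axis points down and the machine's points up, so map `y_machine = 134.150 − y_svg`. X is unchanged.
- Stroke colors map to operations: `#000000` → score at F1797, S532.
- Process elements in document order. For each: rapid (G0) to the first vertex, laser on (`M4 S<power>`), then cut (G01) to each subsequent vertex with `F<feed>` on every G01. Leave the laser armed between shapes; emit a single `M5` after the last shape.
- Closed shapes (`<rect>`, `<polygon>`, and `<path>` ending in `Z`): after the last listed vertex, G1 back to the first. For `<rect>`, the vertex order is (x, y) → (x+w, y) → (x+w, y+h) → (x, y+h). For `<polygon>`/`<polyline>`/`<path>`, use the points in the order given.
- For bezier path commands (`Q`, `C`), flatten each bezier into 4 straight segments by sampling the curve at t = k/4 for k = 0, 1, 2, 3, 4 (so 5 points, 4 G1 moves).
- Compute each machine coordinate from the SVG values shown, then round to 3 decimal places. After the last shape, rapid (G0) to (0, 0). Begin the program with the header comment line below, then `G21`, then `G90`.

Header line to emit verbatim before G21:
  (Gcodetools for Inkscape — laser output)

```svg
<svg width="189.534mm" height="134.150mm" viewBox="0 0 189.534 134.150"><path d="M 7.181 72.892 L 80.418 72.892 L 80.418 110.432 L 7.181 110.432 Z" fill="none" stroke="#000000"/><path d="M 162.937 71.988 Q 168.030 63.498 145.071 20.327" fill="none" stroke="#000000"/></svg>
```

(Gcodetools for Inkscape — laser output)
G21
G90
G0 X7.181 Y61.258
M4 S532
G01 X80.418 Y61.258 F1797
G01 X80.418 Y23.718 F1797
G01 X7.181 Y23.718 F1797
G01 X7.181 Y61.258 F1797
G0 X162.937 Y62.162
M4 S532
G01 X163.730 Y68.575 F1797
G01 X161.017 Y79.322 F1797
G01 X154.797 Y94.405 F1797
G01 X145.071 Y113.823 F1797
M5
G0 X0.000 Y0.000

Since the viewBox matches the mm dimensions, user units are millimetres directly. The only transform is the Y-flip y_m = 134.150 − y_svg.

Shape 1 is a rectangle drawn with `<path>`. Its stroke #000000 means score at S532, F1797. After flipping Y the toolpath is (7.181,61.258) → (80.418,61.258) → (80.418,23.718) → (7.181,23.718) → (7.181,61.258), returning to the start.

Shape 2 is a quadratic bezier drawn with `<path>`. Its stroke #000000 means score at S532, F1797. After flipping Y the toolpath is (162.937,62.162) → (163.730,68.575) → (161.017,79.322) → (154.797,94.405) → (145.071,113.823).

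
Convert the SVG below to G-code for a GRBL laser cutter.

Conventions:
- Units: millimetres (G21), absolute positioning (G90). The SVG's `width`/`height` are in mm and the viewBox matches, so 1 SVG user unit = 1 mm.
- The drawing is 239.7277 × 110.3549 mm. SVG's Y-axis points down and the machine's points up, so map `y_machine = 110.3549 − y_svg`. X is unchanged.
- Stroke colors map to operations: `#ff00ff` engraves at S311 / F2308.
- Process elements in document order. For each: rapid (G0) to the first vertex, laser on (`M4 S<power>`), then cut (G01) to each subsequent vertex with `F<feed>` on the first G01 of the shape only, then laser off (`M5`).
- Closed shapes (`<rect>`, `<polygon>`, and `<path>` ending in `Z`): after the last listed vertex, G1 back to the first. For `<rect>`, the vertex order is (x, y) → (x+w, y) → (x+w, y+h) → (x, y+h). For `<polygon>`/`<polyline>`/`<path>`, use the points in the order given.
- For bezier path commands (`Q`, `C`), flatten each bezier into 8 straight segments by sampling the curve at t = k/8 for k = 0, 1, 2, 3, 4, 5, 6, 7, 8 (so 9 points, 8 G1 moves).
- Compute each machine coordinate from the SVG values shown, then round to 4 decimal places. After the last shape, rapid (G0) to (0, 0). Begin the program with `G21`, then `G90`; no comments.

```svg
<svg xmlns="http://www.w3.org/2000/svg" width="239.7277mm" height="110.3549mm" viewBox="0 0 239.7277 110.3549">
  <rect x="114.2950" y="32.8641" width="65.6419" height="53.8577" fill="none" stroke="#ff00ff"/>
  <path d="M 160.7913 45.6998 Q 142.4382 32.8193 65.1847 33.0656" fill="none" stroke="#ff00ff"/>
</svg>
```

1 u = 1 mm; y_m = 110.3549 − y.

[1] `<rect>` rectangle, #ff00ff→engrave S311 F2308: (114.2950,77.4908) → (179.9369,77.4908) → (179.9369,23.6331) → (114.2950,23.6331) → (114.2950,77.4908) (closed)

[2] `<path>` quadratic bezier, #ff00ff→engrave S311 F2308: (160.7913,64.6551) → (155.2827,67.6701) → (147.9335,70.2749) → (138.7436,72.4695) → (127.7131,74.2539) → (114.8420,75.6281) → (100.1302,76.5920) → (83.5778,77.1458) → (65.1847,77.2893)

G21
G90
G0 X114.2950 Y77.4908
M4 S311
G01 X179.9369 Y77.4908 F2308
G01 X179.9369 Y23.6331
G01 X114.2950 Y23.6331
G01 X114.2950 Y77.4908
M5
G0 X160.7913 Y64.6551
M4 S311
G01 X155.2827 Y67.6701 F2308
G01 X147.9335 Y70.2749
G01 X138.7436 Y72.4695
G01 X127.7131 Y74.2539
G01 X114.8420 Y75.6281
G01 X100.1302 Y76.5920
G01 X83.5778 Y77.1458
G01 X65.1847 Y77.2893
M5
G0 X0.0000 Y0.0000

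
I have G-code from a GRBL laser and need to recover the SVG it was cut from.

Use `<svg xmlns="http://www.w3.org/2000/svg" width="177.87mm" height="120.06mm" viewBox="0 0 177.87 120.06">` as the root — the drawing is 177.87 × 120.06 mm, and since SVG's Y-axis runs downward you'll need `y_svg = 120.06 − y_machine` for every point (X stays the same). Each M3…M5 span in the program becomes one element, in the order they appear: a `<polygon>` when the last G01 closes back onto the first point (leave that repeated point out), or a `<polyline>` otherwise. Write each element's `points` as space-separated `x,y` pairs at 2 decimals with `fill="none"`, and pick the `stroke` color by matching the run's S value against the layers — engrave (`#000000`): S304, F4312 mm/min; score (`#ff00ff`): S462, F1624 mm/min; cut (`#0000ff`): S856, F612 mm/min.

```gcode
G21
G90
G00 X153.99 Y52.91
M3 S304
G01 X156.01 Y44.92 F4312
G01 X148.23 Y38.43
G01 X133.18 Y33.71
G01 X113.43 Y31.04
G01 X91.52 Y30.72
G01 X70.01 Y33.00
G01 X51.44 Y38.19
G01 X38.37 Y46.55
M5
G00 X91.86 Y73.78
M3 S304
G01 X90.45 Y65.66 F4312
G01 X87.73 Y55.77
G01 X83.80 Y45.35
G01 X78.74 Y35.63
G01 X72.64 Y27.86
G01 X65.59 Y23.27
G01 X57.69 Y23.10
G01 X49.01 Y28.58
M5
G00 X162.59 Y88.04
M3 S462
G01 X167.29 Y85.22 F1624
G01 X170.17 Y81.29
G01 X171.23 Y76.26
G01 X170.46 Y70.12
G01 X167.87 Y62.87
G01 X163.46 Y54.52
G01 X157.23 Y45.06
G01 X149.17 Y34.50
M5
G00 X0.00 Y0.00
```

<svg xmlns="http://www.w3.org/2000/svg" width="177.87mm" height="120.06mm" viewBox="0 0 177.87 120.06">
  <polyline points="153.99,67.15 156.01,75.14 148.23,81.63 133.18,86.35 113.43,89.02 91.52,89.34 70.01,87.06 51.44,81.87 38.37,73.51" fill="none" stroke="#000000"/>
  <polyline points="91.86,46.28 90.45,54.40 87.73,64.29 83.80,74.71 78.74,84.43 72.64,92.20 65.59,96.79 57.69,96.96 49.01,91.48" fill="none" stroke="#000000"/>
  <polyline points="162.59,32.02 167.29,34.84 170.17,38.77 171.23,43.80 170.46,49.94 167.87,57.19 163.46,65.54 157.23,75.00 149.17,85.56" fill="none" stroke="#ff00ff"/>
</svg>

Machine Y-up, SVG Y-down with viewBox height 120.06, so y_svg = 120.06 − y_machine; X carries over.

Run 1: power S304 maps to stroke `#000000` (engrave). The run is open, so emit a `<polyline>` with points (Y-flipped): 153.99,67.15 156.01,75.14 148.23,81.63 133.18,86.35 113.43,89.02 91.52,89.34 70.01,87.06 51.44,81.87 38.37,73.51.

Run 2: the run's S304 means `#000000` (engrave). The run is open, so emit a `<polyline>` with points (Y-flipped): 91.86,46.28 90.45,54.40 87.73,64.29 83.80,74.71 78.74,84.43 72.64,92.20 65.59,96.79 57.69,96.96 49.01,91.48.

Run 3: the run's S462 means `#ff00ff` (score). The run is open, so emit a `<polyline>` with points (Y-flipped): 162.59,32.02 167.29,34.84 170.17,38.77 171.23,43.80 170.46,49.94 167.87,57.19 163.46,65.54 157.23,75.00 149.17,85.56.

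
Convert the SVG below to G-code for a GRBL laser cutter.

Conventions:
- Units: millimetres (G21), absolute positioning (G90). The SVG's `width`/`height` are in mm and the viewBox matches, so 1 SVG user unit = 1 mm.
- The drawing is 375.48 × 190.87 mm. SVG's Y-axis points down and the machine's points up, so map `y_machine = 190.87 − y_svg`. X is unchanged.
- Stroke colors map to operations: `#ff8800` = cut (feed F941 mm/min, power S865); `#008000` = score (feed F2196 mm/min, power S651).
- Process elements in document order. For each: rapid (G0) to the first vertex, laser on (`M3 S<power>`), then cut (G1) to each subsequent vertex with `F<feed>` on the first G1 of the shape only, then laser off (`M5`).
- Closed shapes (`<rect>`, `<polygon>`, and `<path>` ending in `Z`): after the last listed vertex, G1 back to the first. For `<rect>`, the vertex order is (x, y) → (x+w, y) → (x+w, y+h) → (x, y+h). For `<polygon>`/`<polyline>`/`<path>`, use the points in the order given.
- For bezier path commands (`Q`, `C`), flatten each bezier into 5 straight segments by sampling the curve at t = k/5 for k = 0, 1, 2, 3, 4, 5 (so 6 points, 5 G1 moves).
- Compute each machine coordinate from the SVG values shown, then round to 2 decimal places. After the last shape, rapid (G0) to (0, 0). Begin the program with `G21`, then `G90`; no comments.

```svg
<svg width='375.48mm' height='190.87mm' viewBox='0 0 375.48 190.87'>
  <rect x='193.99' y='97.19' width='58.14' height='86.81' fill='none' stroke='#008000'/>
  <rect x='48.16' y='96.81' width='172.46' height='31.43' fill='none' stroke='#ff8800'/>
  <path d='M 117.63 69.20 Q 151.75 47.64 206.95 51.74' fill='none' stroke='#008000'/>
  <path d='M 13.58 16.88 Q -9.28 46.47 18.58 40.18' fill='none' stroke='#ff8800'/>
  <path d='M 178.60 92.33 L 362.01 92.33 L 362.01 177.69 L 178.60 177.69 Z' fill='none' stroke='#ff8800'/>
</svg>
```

1 u = 1 mm; y_m = 190.87 − y.

[1] `<rect>` rectangle, #008000→score S651 F2196: (193.99,93.68) → (252.13,93.68) → (252.13,6.87) → (193.99,6.87) → (193.99,93.68) (closed)

[2] `<rect>` rectangle, #ff8800→cut S865 F941: (48.16,94.06) → (220.62,94.06) → (220.62,62.63) → (48.16,62.63) → (48.16,94.06) (closed)

[3] `<path>` quadratic bezier, #008000→score S651 F2196: (117.63,121.67) → (132.12,129.27) → (148.30,134.81) → (166.16,138.30) → (185.71,139.74) → (206.95,139.13)

[4] `<path>` quadratic bezier, #ff8800→cut S865 F941: (13.58,173.99) → (6.46,163.59) → (3.41,156.06) → (4.41,151.40) → (9.46,149.61) → (18.58,150.69)

[5] `<path>` rectangle, #ff8800→cut S865 F941: (178.60,98.54) → (362.01,98.54) → (362.01,13.18) → (178.60,13.18) → (178.60,98.54) (closed)

G21
G90
G0 X193.99 Y93.68
M3 S651
G1 X252.13 Y93.68 F2196
G1 X252.13 Y6.87
G1 X193.99 Y6.87
G1 X193.99 Y93.68
M5
G0 X48.16 Y94.06
M3 S865
G1 X220.62 Y94.06 F941
G1 X220.62 Y62.63
G1 X48.16 Y62.63
G1 X48.16 Y94.06
M5
G0 X117.63 Y121.67
M3 S651
G1 X132.12 Y129.27 F2196
G1 X148.30 Y134.81
G1 X166.16 Y138.30
G1 X185.71 Y139.74
G1 X206.95 Y139.13
M5
G0 X13.58 Y173.99
M3 S865
G1 X6.46 Y163.59 F941
G1 X3.41 Y156.06
G1 X4.41 Y151.40
G1 X9.46 Y149.61
G1 X18.58 Y150.69
M5
G0 X178.60 Y98.54
M3 S865
G1 X362.01 Y98.54 F941
G1 X362.01 Y13.18
G1 X178.60 Y13.18
G1 X178.60 Y98.54
M5
G0 X0.00 Y0.00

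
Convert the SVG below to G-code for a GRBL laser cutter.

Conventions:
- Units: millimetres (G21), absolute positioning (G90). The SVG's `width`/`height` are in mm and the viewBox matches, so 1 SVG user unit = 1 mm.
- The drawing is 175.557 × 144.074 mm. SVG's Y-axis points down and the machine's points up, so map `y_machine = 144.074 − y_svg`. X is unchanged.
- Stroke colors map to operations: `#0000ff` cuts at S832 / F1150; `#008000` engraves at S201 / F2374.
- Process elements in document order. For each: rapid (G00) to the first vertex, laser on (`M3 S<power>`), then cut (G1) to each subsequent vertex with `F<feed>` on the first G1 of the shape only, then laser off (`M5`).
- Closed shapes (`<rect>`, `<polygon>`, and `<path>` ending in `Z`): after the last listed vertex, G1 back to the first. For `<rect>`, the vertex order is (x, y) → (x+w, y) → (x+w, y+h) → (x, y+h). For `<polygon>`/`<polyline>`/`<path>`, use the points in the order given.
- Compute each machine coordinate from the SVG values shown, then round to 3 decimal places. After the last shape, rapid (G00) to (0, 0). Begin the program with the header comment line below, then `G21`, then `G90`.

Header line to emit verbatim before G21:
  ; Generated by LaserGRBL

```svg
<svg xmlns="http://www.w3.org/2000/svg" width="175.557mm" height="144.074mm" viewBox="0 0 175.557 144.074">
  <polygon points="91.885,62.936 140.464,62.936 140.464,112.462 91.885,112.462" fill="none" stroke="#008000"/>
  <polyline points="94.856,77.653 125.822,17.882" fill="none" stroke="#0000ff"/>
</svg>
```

1 u = 1 mm; y_m = 144.074 − y.

[1] `<polygon>` rectangle, #008000→engrave S201 F2374: (91.885,81.138) → (140.464,81.138) → (140.464,31.612) → (91.885,31.612) → (91.885,81.138) (closed)

[2] `<polyline>` line segment, #0000ff→cut S832 F1150: (94.856,66.421) → (125.822,126.192)

; Generated by LaserGRBL
G21
G90
G00 X91.885 Y81.138
M3 S201
G1 X140.464 Y81.138 F2374
G1 X140.464 Y31.612
G1 X91.885 Y31.612
G1 X91.885 Y81.138
M5
G00 X94.856 Y66.421
M3 S832
G1 X125.822 Y126.192 F1150
M5
G00 X0.000 Y0.000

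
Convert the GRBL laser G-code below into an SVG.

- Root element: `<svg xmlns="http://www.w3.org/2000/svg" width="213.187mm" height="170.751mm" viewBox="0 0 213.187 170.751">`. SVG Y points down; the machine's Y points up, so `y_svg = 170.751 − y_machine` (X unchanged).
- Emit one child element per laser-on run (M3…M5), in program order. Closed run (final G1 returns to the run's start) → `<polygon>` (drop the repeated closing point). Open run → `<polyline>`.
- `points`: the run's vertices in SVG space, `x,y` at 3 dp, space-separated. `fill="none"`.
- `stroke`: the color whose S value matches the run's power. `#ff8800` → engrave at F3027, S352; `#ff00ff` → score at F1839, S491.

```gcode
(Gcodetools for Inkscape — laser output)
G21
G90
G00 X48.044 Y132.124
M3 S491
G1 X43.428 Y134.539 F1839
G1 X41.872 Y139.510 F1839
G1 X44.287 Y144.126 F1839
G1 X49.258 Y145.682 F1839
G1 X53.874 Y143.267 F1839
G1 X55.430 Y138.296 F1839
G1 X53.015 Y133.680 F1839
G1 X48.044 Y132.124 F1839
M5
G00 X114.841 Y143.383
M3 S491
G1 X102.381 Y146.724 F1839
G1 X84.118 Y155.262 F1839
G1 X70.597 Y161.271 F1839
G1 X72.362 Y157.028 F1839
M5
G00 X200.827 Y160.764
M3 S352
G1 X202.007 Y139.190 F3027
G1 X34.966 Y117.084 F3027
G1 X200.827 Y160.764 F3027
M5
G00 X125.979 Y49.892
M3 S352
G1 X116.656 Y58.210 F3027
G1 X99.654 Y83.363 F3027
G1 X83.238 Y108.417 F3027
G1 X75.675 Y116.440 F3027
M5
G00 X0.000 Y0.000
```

<svg xmlns="http://www.w3.org/2000/svg" width="213.187mm" height="170.751mm" viewBox="0 0 213.187 170.751">
  <polygon points="48.044,38.627 43.428,36.212 41.872,31.241 44.287,26.625 49.258,25.069 53.874,27.484 55.430,32.455 53.015,37.071" fill="none" stroke="#ff00ff"/>
  <polyline points="114.841,27.368 102.381,24.027 84.118,15.489 70.597,9.480 72.362,13.723" fill="none" stroke="#ff00ff"/>
  <polygon points="200.827,9.987 202.007,31.561 34.966,53.667" fill="none" stroke="#ff8800"/>
  <polyline points="125.979,120.859 116.656,112.541 99.654,87.388 83.238,62.334 75.675,54.311" fill="none" stroke="#ff8800"/>
</svg>

y_svg = 170.751 − y_m.

[1] S491→`#ff00ff` (score); closed run; points: 48.044,38.627 43.428,36.212 41.872,31.241 44.287,26.625 49.258,25.069 53.874,27.484 55.430,32.455 53.015,37.071

[2] S491→`#ff00ff` (score); open run; points: 114.841,27.368 102.381,24.027 84.118,15.489 70.597,9.480 72.362,13.723

[3] S352→`#ff8800` (engrave); closed run; points: 200.827,9.987 202.007,31.561 34.966,53.667

[4] S352→`#ff8800` (engrave); open run; points: 125.979,120.859 116.656,112.541 99.654,87.388 83.238,62.334 75.675,54.311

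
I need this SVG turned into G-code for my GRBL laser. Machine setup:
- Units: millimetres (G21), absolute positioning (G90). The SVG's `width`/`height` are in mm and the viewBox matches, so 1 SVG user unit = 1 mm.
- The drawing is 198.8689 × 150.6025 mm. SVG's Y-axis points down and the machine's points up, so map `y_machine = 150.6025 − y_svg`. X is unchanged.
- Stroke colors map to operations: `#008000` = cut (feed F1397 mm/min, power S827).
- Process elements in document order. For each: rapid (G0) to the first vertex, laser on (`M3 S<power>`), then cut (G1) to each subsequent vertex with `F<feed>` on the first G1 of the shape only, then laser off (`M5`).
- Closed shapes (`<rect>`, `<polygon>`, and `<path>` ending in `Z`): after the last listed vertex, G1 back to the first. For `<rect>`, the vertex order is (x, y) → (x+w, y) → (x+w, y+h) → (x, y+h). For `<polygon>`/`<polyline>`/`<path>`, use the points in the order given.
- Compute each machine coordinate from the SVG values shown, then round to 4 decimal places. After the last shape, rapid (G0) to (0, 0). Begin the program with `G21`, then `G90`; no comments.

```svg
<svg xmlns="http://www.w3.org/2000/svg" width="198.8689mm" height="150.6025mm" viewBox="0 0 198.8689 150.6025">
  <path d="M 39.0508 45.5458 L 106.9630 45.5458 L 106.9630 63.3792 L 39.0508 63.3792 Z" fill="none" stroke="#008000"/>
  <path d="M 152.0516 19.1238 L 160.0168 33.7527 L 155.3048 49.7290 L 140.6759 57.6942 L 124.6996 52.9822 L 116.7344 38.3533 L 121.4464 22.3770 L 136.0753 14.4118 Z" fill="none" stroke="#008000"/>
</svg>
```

G21
G90
G0 X39.0508 Y105.0567
M3 S827
G1 X106.9630 Y105.0567 F1397
G1 X106.9630 Y87.2233
G1 X39.0508 Y87.2233
G1 X39.0508 Y105.0567
M5
G0 X152.0516 Y131.4787
M3 S827
G1 X160.0168 Y116.8498 F1397
G1 X155.3048 Y100.8735
G1 X140.6759 Y92.9083
G1 X124.6996 Y97.6203
G1 X116.7344 Y112.2492
G1 X121.4464 Y128.2255
G1 X136.0753 Y136.1907
G1 X152.0516 Y131.4787
M5
G0 X0.0000 Y0.0000

1 u = 1 mm; y_m = 150.6025 − y.

[1] `<path>` rectangle, #008000→cut S827 F1397: (39.0508,105.0567) → (106.9630,105.0567) → (106.9630,87.2233) → (39.0508,87.2233) → (39.0508,105.0567) (closed)

[2] `<path>` regular polygon, #008000→cut S827 F1397: (152.0516,131.4787) → (160.0168,116.8498) → (155.3048,100.8735) → (140.6759,92.9083) → (124.6996,97.6203) → (116.7344,112.2492) → (121.4464,128.2255) → (136.0753,136.1907) → (152.0516,131.4787) (closed)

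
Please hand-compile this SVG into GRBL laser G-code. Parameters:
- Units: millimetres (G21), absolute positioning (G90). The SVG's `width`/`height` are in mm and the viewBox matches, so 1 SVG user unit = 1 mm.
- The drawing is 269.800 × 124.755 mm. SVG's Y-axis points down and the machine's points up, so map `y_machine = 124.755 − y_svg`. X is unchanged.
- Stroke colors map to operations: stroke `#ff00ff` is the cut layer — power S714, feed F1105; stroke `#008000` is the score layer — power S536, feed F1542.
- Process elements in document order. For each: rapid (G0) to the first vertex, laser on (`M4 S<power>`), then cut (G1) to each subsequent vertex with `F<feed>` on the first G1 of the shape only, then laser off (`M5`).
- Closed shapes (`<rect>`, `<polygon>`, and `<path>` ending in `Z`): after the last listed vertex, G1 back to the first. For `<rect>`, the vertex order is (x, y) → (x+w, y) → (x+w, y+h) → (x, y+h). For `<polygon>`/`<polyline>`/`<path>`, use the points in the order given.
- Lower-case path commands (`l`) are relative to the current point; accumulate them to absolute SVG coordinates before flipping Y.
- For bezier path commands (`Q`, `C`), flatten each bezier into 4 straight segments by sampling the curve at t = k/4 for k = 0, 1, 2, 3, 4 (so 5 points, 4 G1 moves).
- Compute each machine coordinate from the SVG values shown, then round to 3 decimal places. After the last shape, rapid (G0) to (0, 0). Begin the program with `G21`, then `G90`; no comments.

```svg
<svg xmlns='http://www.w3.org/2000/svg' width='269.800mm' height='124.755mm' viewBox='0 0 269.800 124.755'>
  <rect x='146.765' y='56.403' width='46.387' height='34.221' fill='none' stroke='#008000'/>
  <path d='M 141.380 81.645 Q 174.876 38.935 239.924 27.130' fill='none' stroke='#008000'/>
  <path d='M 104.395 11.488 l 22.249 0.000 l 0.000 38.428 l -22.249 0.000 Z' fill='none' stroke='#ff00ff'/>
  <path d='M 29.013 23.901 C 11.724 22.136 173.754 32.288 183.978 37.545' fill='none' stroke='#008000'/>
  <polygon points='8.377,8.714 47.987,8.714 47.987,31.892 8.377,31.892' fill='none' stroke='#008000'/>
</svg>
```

Since the viewBox matches the mm dimensions, user units are millimetres directly. The only transform is the Y-flip y_m = 124.755 − y_svg.

Shape 1 is a rectangle drawn with `<rect>`. Its stroke #008000 means score at S536, F1542. After flipping Y the toolpath is (146.765,68.352) → (193.152,68.352) → (193.152,34.131) → (146.765,34.131) → (146.765,68.352), returning to the start.

Shape 2 is a quadratic bezier drawn with `<path>`. Its stroke #008000 means score at S536, F1542. After flipping Y the toolpath is (141.380,43.110) → (160.100,62.533) → (182.764,78.094) → (209.372,89.791) → (239.924,97.625).

Shape 3 is a rectangle drawn with `<path>`. Its stroke #ff00ff means cut at S714, F1105. After flipping Y the toolpath is (104.395,113.267) → (126.644,113.267) → (126.644,74.839) → (104.395,74.839) → (104.395,113.267), returning to the start.

Shape 4 is a cubic bezier drawn with `<path>`. Its stroke #008000 means score at S536, F1542. After flipping Y the toolpath is (29.013,100.854) → (44.495,100.206) → (96.178,96.665) → (153.020,91.808) → (183.978,87.210).

Shape 5 is a rectangle drawn with `<polygon>`. Its stroke #008000 means score at S536, F1542. After flipping Y the toolpath is (8.377,116.041) → (47.987,116.041) → (47.987,92.863) → (8.377,92.863) → (8.377,116.041), returning to the start.

G21
G90
G0 X146.765 Y68.352
M4 S536
G1 X193.152 Y68.352 F1542
G1 X193.152 Y34.131
G1 X146.765 Y34.131
G1 X146.765 Y68.352
M5
G0 X141.380 Y43.110
M4 S536
G1 X160.100 Y62.533 F1542
G1 X182.764 Y78.094
G1 X209.372 Y89.791
G1 X239.924 Y97.625
M5
G0 X104.395 Y113.267
M4 S714
G1 X126.644 Y113.267 F1105
G1 X126.644 Y74.839
G1 X104.395 Y74.839
G1 X104.395 Y113.267
M5
G0 X29.013 Y100.854
M4 S536
G1 X44.495 Y100.206 F1542
G1 X96.178 Y96.665
G1 X153.020 Y91.808
G1 X183.978 Y87.210
M5
G0 X8.377 Y116.041
M4 S536
G1 X47.987 Y116.041 F1542
G1 X47.987 Y92.863
G1 X8.377 Y92.863
G1 X8.377 Y116.041
M5
G0 X0.000 Y0.000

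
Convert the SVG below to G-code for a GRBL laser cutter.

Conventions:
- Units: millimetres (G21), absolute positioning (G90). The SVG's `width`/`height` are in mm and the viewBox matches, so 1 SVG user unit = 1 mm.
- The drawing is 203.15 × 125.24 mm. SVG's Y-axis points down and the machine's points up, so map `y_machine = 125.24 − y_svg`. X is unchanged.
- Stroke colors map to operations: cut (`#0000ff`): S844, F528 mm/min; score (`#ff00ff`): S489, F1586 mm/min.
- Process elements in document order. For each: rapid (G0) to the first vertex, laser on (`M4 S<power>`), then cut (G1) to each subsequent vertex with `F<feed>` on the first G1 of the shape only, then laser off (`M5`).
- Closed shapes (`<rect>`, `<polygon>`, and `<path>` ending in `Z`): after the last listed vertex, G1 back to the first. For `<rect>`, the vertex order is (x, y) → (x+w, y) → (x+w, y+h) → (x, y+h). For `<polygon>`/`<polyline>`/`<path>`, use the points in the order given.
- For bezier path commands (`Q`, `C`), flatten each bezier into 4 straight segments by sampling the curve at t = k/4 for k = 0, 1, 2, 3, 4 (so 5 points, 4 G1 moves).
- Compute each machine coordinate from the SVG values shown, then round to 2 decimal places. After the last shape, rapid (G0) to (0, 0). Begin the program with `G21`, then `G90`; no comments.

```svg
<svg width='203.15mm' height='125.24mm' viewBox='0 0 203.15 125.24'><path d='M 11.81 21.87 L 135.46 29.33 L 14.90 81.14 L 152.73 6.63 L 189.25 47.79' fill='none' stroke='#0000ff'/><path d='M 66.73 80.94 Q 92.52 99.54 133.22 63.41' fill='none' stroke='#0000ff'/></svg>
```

viewBox `0 0 203.15 125.24` with mm width/height → 1 unit = 1 mm. Flip: y_m = 125.24 − y_svg.

**Shape 1** — `<path>` open polyline, stroke `#0000ff` → cut (S844, F528). Machine vertices: (11.81,103.37) → (135.46,95.91) → (14.90,44.10) → (152.73,118.61) → (189.25,77.45). Open path.

**Shape 2** — `<path>` quadratic bezier, stroke `#0000ff` → cut (S844, F528). Control points (SVG): P0=(66.73,80.94), P1=(92.52,99.54), P2=(133.22,63.41); sampled at t=k/4. Machine vertices: (66.73,44.30) → (80.56,38.42) → (96.25,39.38) → (113.80,47.19) → (133.22,61.83). Open path.

G21
G90
G0 X11.81 Y103.37
M4 S844
G1 X135.46 Y95.91 F528
G1 X14.90 Y44.10
G1 X152.73 Y118.61
G1 X189.25 Y77.45
M5
G0 X66.73 Y44.30
M4 S844
G1 X80.56 Y38.42 F528
G1 X96.25 Y39.38
G1 X113.80 Y47.19
G1 X133.22 Y61.83
M5
G0 X0.00 Y0.00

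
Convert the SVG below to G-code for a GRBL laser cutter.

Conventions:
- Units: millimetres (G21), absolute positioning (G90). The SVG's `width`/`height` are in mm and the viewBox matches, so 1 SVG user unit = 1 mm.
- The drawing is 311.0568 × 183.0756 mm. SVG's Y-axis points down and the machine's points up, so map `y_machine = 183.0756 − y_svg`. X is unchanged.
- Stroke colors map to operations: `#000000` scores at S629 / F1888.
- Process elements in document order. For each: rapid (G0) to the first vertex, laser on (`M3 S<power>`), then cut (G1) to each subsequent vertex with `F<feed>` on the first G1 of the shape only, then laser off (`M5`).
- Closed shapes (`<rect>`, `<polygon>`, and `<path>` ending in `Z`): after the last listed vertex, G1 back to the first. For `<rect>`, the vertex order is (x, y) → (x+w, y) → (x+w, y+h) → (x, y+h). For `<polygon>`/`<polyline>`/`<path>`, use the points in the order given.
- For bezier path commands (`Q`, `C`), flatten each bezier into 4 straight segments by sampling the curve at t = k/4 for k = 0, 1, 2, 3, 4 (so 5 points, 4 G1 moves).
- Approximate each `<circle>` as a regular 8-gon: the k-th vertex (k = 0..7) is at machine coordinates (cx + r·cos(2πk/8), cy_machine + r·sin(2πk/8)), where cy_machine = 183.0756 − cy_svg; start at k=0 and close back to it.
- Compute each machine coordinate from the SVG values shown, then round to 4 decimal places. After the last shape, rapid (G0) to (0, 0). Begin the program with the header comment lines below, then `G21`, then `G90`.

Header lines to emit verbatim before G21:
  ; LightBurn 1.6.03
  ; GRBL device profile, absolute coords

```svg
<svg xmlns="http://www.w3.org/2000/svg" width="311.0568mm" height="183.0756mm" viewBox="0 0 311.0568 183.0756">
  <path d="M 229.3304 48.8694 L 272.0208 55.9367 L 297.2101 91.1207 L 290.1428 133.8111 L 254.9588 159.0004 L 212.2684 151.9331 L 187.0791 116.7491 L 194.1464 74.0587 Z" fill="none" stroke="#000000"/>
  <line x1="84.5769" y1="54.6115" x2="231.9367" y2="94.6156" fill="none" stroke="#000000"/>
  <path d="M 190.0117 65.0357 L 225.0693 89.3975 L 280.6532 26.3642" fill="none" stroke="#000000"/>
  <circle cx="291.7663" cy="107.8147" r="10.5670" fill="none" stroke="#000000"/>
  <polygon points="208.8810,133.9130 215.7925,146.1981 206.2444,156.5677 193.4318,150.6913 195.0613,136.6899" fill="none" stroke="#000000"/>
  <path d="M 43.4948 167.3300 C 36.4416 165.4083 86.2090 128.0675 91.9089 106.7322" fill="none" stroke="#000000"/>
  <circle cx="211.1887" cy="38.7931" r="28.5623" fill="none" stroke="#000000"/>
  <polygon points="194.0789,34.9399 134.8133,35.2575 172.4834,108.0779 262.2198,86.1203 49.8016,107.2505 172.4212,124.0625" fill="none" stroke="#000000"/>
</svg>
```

Since the viewBox matches the mm dimensions, user units are millimetres directly. The only transform is the Y-flip y_m = 183.0756 − y_svg.

Shape 1 is a regular polygon drawn with `<path>`. Its stroke #000000 means score at S629, F1888. After flipping Y the toolpath is (229.3304,134.2062) → (272.0208,127.1389) → (297.2101,91.9549) → (290.1428,49.2645) → (254.9588,24.0752) → (212.2684,31.1425) → (187.0791,66.3265) → (194.1464,109.0169) → (229.3304,134.2062), returning to the start.

Shape 2 is a line segment drawn with `<line>`. Its stroke #000000 means score at S629, F1888. After flipping Y the toolpath is (84.5769,128.4641) → (231.9367,88.4600).

Shape 3 is a open polyline drawn with `<path>`. Its stroke #000000 means score at S629, F1888. After flipping Y the toolpath is (190.0117,118.0399) → (225.0693,93.6781) → (280.6532,156.7114).

Shape 4 is a circle drawn with `<circle>`. Its stroke #000000 means score at S629, F1888. After flipping Y the toolpath is (302.3333,75.2609) → (299.2383,82.7329) → (291.7663,85.8279) → (284.2943,82.7329) → (281.1993,75.2609) → (284.2943,67.7889) → (291.7663,64.6939) → (299.2383,67.7889) → (302.3333,75.2609), returning to the start.

Shape 5 is a regular polygon drawn with `<polygon>`. Its stroke #000000 means score at S629, F1888. After flipping Y the toolpath is (208.8810,49.1626) → (215.7925,36.8775) → (206.2444,26.5079) → (193.4318,32.3843) → (195.0613,46.3857) → (208.8810,49.1626), returning to the start.

Shape 6 is a cubic bezier drawn with `<path>`. Its stroke #000000 means score at S629, F1888. After flipping Y the toolpath is (43.4948,15.7456) → (47.2824,23.0244) → (62.9194,38.7644) → (80.9477,58.1444) → (91.9089,76.3434).

Shape 7 is a circle drawn with `<circle>`. Its stroke #000000 means score at S629, F1888. After flipping Y the toolpath is (239.7510,144.2825) → (231.3853,164.4791) → (211.1887,172.8448) → (190.9921,164.4791) → (182.6264,144.2825) → (190.9921,124.0859) → (211.1887,115.7202) → (231.3853,124.0859) → (239.7510,144.2825), returning to the start.

Shape 8 is a closed polygon drawn with `<polygon>`. Its stroke #000000 means score at S629, F1888. After flipping Y the toolpath is (194.0789,148.1357) → (134.8133,147.8181) → (172.4834,74.9977) → (262.2198,96.9553) → (49.8016,75.8251) → (172.4212,59.0131) → (194.0789,148.1357), returning to the start.

; LightBurn 1.6.03
; GRBL device profile, absolute coords
G21
G90
G0 X229.3304 Y134.2062
M3 S629
G1 X272.0208 Y127.1389 F1888
G1 X297.2101 Y91.9549
G1 X290.1428 Y49.2645
G1 X254.9588 Y24.0752
G1 X212.2684 Y31.1425
G1 X187.0791 Y66.3265
G1 X194.1464 Y109.0169
G1 X229.3304 Y134.2062
M5
G0 X84.5769 Y128.4641
M3 S629
G1 X231.9367 Y88.4600 F1888
M5
G0 X190.0117 Y118.0399
M3 S629
G1 X225.0693 Y93.6781 F1888
G1 X280.6532 Y156.7114
M5
G0 X302.3333 Y75.2609
M3 S629
G1 X299.2383 Y82.7329 F1888
G1 X291.7663 Y85.8279
G1 X284.2943 Y82.7329
G1 X281.1993 Y75.2609
G1 X284.2943 Y67.7889
G1 X291.7663 Y64.6939
G1 X299.2383 Y67.7889
G1 X302.3333 Y75.2609
M5
G0 X208.8810 Y49.1626
M3 S629
G1 X215.7925 Y36.8775 F1888
G1 X206.2444 Y26.5079
G1 X193.4318 Y32.3843
G1 X195.0613 Y46.3857
G1 X208.8810 Y49.1626
M5
G0 X43.4948 Y15.7456
M3 S629
G1 X47.2824 Y23.0244 F1888
G1 X62.9194 Y38.7644
G1 X80.9477 Y58.1444
G1 X91.9089 Y76.3434
M5
G0 X239.7510 Y144.2825
M3 S629
G1 X231.3853 Y164.4791 F1888
G1 X211.1887 Y172.8448
G1 X190.9921 Y164.4791
G1 X182.6264 Y144.2825
G1 X190.9921 Y124.0859
G1 X211.1887 Y115.7202
G1 X231.3853 Y124.0859
G1 X239.7510 Y144.2825
M5
G0 X194.0789 Y148.1357
M3 S629
G1 X134.8133 Y147.8181 F1888
G1 X172.4834 Y74.9977
G1 X262.2198 Y96.9553
G1 X49.8016 Y75.8251
G1 X172.4212 Y59.0131
G1 X194.0789 Y148.1357
M5
G0 X0.0000 Y0.0000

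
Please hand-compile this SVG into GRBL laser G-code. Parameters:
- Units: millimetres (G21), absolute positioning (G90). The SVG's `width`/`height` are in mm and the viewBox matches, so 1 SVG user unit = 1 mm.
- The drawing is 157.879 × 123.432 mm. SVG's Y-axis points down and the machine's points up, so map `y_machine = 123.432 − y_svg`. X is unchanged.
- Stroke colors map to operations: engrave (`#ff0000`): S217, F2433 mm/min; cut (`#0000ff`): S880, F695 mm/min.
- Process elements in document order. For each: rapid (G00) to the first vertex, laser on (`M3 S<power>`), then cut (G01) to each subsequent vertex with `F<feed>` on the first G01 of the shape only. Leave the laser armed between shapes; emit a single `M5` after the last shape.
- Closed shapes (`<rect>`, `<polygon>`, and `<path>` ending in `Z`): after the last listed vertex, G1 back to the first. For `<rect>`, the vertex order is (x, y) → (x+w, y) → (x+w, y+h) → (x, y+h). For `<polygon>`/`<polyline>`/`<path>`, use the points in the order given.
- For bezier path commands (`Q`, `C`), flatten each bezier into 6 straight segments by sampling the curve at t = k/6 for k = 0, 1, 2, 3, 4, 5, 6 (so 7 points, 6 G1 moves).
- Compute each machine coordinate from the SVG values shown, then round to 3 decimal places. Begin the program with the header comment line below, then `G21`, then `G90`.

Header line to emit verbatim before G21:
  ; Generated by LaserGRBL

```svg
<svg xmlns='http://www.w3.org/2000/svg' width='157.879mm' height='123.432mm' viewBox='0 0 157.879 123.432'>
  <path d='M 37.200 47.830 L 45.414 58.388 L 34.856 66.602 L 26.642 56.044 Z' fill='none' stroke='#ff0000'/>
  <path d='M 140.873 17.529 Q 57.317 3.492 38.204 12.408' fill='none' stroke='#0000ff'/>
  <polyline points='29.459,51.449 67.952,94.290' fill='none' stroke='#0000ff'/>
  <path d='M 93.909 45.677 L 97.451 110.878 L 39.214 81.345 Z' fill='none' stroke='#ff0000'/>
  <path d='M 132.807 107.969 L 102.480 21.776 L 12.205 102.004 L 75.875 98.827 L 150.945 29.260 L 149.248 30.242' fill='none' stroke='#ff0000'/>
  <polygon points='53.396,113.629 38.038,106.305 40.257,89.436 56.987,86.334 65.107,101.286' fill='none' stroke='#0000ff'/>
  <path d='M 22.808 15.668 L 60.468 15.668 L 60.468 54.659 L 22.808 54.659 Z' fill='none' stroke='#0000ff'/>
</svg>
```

; Generated by LaserGRBL
G21
G90
G00 X37.200 Y75.602
M3 S217
G01 X45.414 Y65.044 F2433
G01 X34.856 Y56.830
G01 X26.642 Y67.388
G01 X37.200 Y75.602
G00 X140.873 Y105.903
M3 S880
G01 X114.811 Y109.944 F695
G01 X92.329 Y112.711
G01 X73.428 Y114.202
G01 X58.106 Y114.418
G01 X46.365 Y113.358
G01 X38.204 Y111.024
G00 X29.459 Y71.983
M3 S880
G01 X67.952 Y29.142 F695
G00 X93.909 Y77.755
M3 S217
G01 X97.451 Y12.554 F2433
G01 X39.214 Y42.087
G01 X93.909 Y77.755
G00 X132.807 Y15.463
M3 S217
G01 X102.480 Y101.656 F2433
G01 X12.205 Y21.428
G01 X75.875 Y24.605
G01 X150.945 Y94.172
G01 X149.248 Y93.190
G00 X53.396 Y9.803
M3 S880
G01 X38.038 Y17.127 F695
G01 X40.257 Y33.996
G01 X56.987 Y37.098
G01 X65.107 Y22.146
G01 X53.396 Y9.803
G00 X22.808 Y107.764
M3 S880
G01 X60.468 Y107.764 F695
G01 X60.468 Y68.773
G01 X22.808 Y68.773
G01 X22.808 Y107.764
M5

viewBox `0 0 157.879 123.432` with mm width/height → 1 unit = 1 mm. Flip: y_m = 123.432 − y_svg.

**Shape 1** — `<path>` regular polygon, stroke `#ff0000` → engrave (S217, F2433). Machine vertices: (37.200,75.602) → (45.414,65.044) → (34.856,56.830) → (26.642,67.388) → (37.200,75.602). Closed: final G1 returns to the first vertex.

**Shape 2** — `<path>` quadratic bezier, stroke `#0000ff` → cut (S880, F695). Control points (SVG): P0=(140.873,17.529), P1=(57.317,3.492), P2=(38.204,12.408); sampled at t=k/6. Machine vertices: (140.873,105.903) → (114.811,109.944) → (92.329,112.711) → (73.428,114.202) → (58.106,114.418) → (46.365,113.358) → (38.204,111.024). Open path.

**Shape 3** — `<polyline>` line segment, stroke `#0000ff` → cut (S880, F695). Machine vertices: (29.459,71.983) → (67.952,29.142). Open path.

**Shape 4** — `<path>` regular polygon, stroke `#ff0000` → engrave (S217, F2433). Machine vertices: (93.909,77.755) → (97.451,12.554) → (39.214,42.087) → (93.909,77.755). Closed: final G1 returns to the first vertex.

**Shape 5** — `<path>` open polyline, stroke `#ff0000` → engrave (S217, F2433). Machine vertices: (132.807,15.463) → (102.480,101.656) → (12.205,21.428) → (75.875,24.605) → (150.945,94.172) → (149.248,93.190). Open path.

**Shape 6** — `<polygon>` regular polygon, stroke `#0000ff` → cut (S880, F695). Machine vertices: (53.396,9.803) → (38.038,17.127) → (40.257,33.996) → (56.987,37.098) → (65.107,22.146) → (53.396,9.803). Closed: final G1 returns to the first vertex.

**Shape 7** — `<path>` rectangle, stroke `#0000ff` → cut (S880, F695). Machine vertices: (22.808,107.764) → (60.468,107.764) → (60.468,68.773) → (22.808,68.773) → (22.808,107.764). Closed: final G1 returns to the first vertex.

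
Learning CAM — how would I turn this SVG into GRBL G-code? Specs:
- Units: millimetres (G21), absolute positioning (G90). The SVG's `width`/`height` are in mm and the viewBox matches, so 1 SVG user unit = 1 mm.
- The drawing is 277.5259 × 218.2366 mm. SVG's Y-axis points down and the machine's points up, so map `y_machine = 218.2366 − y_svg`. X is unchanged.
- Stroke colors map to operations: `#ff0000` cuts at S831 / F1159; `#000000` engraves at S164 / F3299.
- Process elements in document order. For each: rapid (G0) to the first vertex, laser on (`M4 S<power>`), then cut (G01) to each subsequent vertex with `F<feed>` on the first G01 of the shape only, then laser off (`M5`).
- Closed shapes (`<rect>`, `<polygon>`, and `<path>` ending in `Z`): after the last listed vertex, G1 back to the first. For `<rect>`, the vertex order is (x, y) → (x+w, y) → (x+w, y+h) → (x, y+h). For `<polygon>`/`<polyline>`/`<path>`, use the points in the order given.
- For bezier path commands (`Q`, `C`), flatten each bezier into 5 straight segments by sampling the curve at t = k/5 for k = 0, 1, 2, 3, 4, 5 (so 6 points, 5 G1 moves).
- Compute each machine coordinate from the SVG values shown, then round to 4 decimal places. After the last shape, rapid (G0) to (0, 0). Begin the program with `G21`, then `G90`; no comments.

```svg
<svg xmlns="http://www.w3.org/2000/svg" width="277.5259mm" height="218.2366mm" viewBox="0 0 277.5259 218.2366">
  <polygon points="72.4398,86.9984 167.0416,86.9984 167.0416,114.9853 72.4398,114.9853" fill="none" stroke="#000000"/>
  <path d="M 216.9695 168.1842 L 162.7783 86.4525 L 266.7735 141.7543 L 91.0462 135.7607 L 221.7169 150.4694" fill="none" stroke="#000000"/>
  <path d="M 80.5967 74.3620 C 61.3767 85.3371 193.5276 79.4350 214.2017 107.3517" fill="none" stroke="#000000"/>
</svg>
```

1 u = 1 mm; y_m = 218.2366 − y.

[1] `<polygon>` rectangle, #000000→engrave S164 F3299: (72.4398,131.2382) → (167.0416,131.2382) → (167.0416,103.2513) → (72.4398,103.2513) → (72.4398,131.2382) (closed)

[2] `<path>` open polyline, #000000→engrave S164 F3299: (216.9695,50.0524) → (162.7783,131.7841) → (266.7735,76.4823) → (91.0462,82.4759) → (221.7169,67.7672)

[3] `<path>` cubic bezier, #000000→engrave S164 F3299: (80.5967,143.8746) → (85.1264,138.9092) → (113.3685,135.5610) → (152.7062,131.3965) → (190.5228,123.9822) → (214.2017,110.8849)

G21
G90
G0 X72.4398 Y131.2382
M4 S164
G01 X167.0416 Y131.2382 F3299
G01 X167.0416 Y103.2513
G01 X72.4398 Y103.2513
G01 X72.4398 Y131.2382
M5
G0 X216.9695 Y50.0524
M4 S164
G01 X162.7783 Y131.7841 F3299
G01 X266.7735 Y76.4823
G01 X91.0462 Y82.4759
G01 X221.7169 Y67.7672
M5
G0 X80.5967 Y143.8746
M4 S164
G01 X85.1264 Y138.9092 F3299
G01 X113.3685 Y135.5610
G01 X152.7062 Y131.3965
G01 X190.5228 Y123.9822
G01 X214.2017 Y110.8849
M5
G0 X0.0000 Y0.0000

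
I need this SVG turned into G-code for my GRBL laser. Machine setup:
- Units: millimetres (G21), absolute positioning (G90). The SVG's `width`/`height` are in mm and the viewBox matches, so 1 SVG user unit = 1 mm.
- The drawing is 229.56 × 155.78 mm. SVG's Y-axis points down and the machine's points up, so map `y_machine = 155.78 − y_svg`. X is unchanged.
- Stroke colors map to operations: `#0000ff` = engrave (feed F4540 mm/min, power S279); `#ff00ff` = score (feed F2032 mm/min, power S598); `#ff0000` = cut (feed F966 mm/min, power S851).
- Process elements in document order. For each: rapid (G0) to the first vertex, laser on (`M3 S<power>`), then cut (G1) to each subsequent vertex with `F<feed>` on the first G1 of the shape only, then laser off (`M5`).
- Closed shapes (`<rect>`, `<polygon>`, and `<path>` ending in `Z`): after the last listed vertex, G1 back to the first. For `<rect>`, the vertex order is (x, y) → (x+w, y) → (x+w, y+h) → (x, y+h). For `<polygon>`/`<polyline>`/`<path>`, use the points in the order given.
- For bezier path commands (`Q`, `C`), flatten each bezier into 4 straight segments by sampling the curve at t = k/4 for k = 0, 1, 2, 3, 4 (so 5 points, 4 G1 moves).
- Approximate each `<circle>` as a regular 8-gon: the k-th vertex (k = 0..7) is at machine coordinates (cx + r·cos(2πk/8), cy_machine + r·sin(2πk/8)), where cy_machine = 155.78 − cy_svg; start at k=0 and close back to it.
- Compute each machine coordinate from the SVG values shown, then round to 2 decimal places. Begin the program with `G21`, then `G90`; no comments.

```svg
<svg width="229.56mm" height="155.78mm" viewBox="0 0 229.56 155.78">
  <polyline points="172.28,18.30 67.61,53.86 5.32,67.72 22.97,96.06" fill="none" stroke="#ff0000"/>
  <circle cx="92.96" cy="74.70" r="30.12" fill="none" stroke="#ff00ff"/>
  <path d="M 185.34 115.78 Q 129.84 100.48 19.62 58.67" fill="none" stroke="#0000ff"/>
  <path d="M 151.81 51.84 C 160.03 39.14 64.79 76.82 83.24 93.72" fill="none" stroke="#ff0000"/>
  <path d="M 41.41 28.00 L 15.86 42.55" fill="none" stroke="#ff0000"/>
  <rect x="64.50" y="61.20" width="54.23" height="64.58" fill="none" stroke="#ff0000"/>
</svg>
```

G21
G90
G0 X172.28 Y137.48
M3 S851
G1 X67.61 Y101.92 F966
G1 X5.32 Y88.06
G1 X22.97 Y59.72
M5
G0 X123.08 Y81.08
M3 S598
G1 X114.26 Y102.38 F2032
G1 X92.96 Y111.20
G1 X71.66 Y102.38
G1 X62.84 Y81.08
G1 X71.66 Y59.78
G1 X92.96 Y50.96
G1 X114.26 Y59.78
G1 X123.08 Y81.08
M5
G0 X185.34 Y40.00
M3 S279
G1 X154.17 Y49.31 F4540
G1 X116.16 Y61.93
G1 X71.31 Y77.86
G1 X19.62 Y97.11
M5
G0 X151.81 Y103.94
M3 S851
G1 X141.97 Y105.13 F966
G1 X113.69 Y94.10
G1 X87.33 Y77.52
G1 X83.24 Y62.06
M5
G0 X41.41 Y127.78
M3 S851
G1 X15.86 Y113.23 F966
M5
G0 X64.50 Y94.58
M3 S851
G1 X118.73 Y94.58 F966
G1 X118.73 Y30.00
G1 X64.50 Y30.00
G1 X64.50 Y94.58
M5

1 u = 1 mm; y_m = 155.78 − y.

[1] `<polyline>` open polyline, #ff0000→cut S851 F966: (172.28,137.48) → (67.61,101.92) → (5.32,88.06) → (22.97,59.72)

[2] `<circle>` circle, #ff00ff→score S598 F2032: (123.08,81.08) → (114.26,102.38) → (92.96,111.20) → (71.66,102.38) → (62.84,81.08) → (71.66,59.78) → (92.96,50.96) → (114.26,59.78) → (123.08,81.08) (closed)

[3] `<path>` quadratic bezier, #0000ff→engrave S279 F4540: (185.34,40.00) → (154.17,49.31) → (116.16,61.93) → (71.31,77.86) → (19.62,97.11)

[4] `<path>` cubic bezier, #ff0000→cut S851 F966: (151.81,103.94) → (141.97,105.13) → (113.69,94.10) → (87.33,77.52) → (83.24,62.06)

[5] `<path>` line segment, #ff0000→cut S851 F966: (41.41,127.78) → (15.86,113.23)

[6] `<rect>` rectangle, #ff0000→cut S851 F966: (64.50,94.58) → (118.73,94.58) → (118.73,30.00) → (64.50,30.00) → (64.50,94.58) (closed)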